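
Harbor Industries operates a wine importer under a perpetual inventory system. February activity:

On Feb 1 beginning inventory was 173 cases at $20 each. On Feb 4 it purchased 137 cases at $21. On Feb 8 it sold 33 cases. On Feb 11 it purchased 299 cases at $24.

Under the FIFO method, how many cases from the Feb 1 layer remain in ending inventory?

140

Feb 8, 33 sold [FIFO — oldest first]: 33 @ $20 = $660
Ending inventory: 140 @ $20 + 137 @ $21 + 299 @ $24 = $12,853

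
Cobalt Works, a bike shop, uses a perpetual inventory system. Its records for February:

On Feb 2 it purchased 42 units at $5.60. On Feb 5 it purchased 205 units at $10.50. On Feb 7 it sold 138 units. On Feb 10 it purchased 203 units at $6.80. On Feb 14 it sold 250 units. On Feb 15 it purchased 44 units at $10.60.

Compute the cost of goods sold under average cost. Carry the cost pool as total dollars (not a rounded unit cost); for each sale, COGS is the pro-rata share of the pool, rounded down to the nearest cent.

COGS = $3,284.40

After Feb 2: 42 on hand, pool $235.20 (≈ $5.6000 each)
After Feb 5: 247 on hand, pool $2,387.70 (≈ $9.6668 each)
Feb 7, sell 138: 138/247 × $2,387.70 → $1,334.01
After Feb 10: 312 on hand, pool $2,434.09 (≈ $7.8016 each)
Feb 14, sell 250: 250/312 × $2,434.09 → $1,950.39
After Feb 15: 106 on hand, pool $950.10 (≈ $8.9632 each)
Total COGS = $1,334.01 + $1,950.39 = $3,284.40
Ending inventory (cost pool remaining) = $950.10
Check: goods available $4,234.50 = COGS $3,284.40 + ending $950.10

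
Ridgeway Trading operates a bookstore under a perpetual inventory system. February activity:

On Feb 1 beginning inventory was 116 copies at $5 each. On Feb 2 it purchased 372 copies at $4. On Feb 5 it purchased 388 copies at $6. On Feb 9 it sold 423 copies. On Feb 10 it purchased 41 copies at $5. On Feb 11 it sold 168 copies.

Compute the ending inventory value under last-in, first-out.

Ending inventory = $1,420

Feb 9, 423 sold [LIFO — newest first]: 388 @ $6 + 35 @ $4 = $2,468
Feb 11, 168 sold [LIFO — newest first]: 41 @ $5 + 127 @ $4 = $713
Total COGS = $2,468 + $713 = $3,181
Ending inventory: 116 @ $5 + 210 @ $4 = $1,420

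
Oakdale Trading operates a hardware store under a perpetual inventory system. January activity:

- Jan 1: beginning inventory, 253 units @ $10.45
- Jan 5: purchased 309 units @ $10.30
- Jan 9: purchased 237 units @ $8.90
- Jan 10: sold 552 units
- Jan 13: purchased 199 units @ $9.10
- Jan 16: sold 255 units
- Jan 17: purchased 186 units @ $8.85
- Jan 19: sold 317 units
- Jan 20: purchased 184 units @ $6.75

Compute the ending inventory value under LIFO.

Ending inventory = $1,869.00

Jan 10, 552 sold [LIFO — newest first]: 237 @ $8.90 + 309 @ $10.30 + 6 @ $10.45 = $5,354.70
Jan 16, 255 sold [LIFO — newest first]: 199 @ $9.10 + 56 @ $10.45 = $2,396.10
Jan 19, 317 sold [LIFO — newest first]: 186 @ $8.85 + 131 @ $10.45 = $3,015.05
Total COGS = $5,354.70 + $2,396.10 + $3,015.05 = $10,765.85
Ending inventory: 60 @ $10.45 + 184 @ $6.75 = $1,869.00
Check: goods available $12,634.85 = COGS $10,765.85 + ending $1,869.00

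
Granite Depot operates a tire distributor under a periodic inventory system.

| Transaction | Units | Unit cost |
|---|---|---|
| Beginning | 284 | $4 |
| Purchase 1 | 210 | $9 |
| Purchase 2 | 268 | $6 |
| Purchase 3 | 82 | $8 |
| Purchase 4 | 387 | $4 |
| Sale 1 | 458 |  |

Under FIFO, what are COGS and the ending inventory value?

Sale 1 (458) [FIFO — oldest first]: 284 @ $4 + 174 @ $9 = $2,702
Ending inventory: 36 @ $9 + 268 @ $6 + 82 @ $8 + 387 @ $4 = $4,136
Check: goods available $6,838 = COGS $2,702 + ending $4,136

COGS = $2,702; ending inventory = $4,136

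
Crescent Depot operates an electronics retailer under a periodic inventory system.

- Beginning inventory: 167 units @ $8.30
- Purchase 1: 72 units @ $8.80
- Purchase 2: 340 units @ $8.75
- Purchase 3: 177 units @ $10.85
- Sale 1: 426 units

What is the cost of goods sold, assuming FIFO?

Sale 1 (426) [FIFO — oldest first]: 167 @ $8.30 + 72 @ $8.80 + 187 @ $8.75 = $3,655.95
Ending inventory: 153 @ $8.75 + 177 @ $10.85 = $3,259.20

COGS = $3,655.95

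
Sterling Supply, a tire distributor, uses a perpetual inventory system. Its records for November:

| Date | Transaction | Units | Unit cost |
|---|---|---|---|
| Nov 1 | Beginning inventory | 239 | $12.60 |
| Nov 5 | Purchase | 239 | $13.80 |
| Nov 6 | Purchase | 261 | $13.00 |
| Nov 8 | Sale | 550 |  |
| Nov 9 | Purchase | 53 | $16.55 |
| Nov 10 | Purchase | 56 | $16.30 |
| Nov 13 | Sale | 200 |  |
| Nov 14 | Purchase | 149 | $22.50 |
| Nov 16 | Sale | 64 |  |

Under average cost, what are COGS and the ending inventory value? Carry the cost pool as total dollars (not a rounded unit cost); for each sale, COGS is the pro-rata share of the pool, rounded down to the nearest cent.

After Nov 1: 239 on hand, pool $3,011.40 (≈ $12.6000 each)
After Nov 5: 478 on hand, pool $6,309.60 (≈ $13.2000 each)
After Nov 6: 739 on hand, pool $9,702.60 (≈ $13.1294 each)
Nov 8, sell 550: 550/739 × $9,702.60 → $7,221.15
After Nov 9: 242 on hand, pool $3,358.60 (≈ $13.8785 each)
After Nov 10: 298 on hand, pool $4,271.40 (≈ $14.3336 each)
Nov 13, sell 200: 200/298 × $4,271.40 → $2,866.71
After Nov 14: 247 on hand, pool $4,757.19 (≈ $19.2599 each)
Nov 16, sell 64: 64/247 × $4,757.19 → $1,232.63
Total COGS = $7,221.15 + $2,866.71 + $1,232.63 = $11,320.49
Ending inventory (cost pool remaining) = $3,524.56

COGS = $11,320.49; ending inventory = $3,524.56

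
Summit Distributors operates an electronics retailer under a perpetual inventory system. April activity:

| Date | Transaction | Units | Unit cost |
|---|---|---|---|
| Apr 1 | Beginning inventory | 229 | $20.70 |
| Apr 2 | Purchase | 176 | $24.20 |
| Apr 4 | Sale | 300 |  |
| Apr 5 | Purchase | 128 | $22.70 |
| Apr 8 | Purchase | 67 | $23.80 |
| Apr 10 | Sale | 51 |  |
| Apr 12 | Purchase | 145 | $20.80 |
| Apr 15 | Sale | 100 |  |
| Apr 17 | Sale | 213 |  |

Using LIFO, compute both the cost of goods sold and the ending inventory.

Apr 4, 300 sold [LIFO — newest first]: 176 @ $24.20 + 124 @ $20.70 = $6,826.00
Apr 10, 51 sold [LIFO — newest first]: 51 @ $23.80 = $1,213.80
Apr 15, 100 sold [LIFO — newest first]: 100 @ $20.80 = $2,080.00
Apr 17, 213 sold [LIFO — newest first]: 45 @ $20.80 + 16 @ $23.80 + 128 @ $22.70 + 24 @ $20.70 = $4,719.20
Total COGS = $6,826.00 + $1,213.80 + $2,080.00 + $4,719.20 = $14,839.00
Ending inventory: 81 @ $20.70 = $1,676.70

COGS = $14,839.00; ending inventory = $1,676.70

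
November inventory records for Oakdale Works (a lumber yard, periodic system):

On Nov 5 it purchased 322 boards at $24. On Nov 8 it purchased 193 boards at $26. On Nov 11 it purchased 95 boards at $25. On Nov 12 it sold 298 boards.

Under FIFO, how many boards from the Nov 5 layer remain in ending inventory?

Nov 12, 298 sold [FIFO — oldest first]: 298 @ $24 = $7,152
Ending inventory: 24 @ $24 + 193 @ $26 + 95 @ $25 = $7,969

24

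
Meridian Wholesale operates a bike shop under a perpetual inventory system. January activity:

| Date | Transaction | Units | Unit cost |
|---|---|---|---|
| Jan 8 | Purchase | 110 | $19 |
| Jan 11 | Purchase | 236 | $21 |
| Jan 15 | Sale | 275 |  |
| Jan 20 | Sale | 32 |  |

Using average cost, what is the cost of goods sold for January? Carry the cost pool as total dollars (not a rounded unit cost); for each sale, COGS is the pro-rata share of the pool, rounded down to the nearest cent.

COGS = $6,251.79

After Jan 8: 110 on hand, pool $2,090.00 (≈ $19.0000 each)
After Jan 11: 346 on hand, pool $7,046.00 (≈ $20.3642 each)
Jan 15, sell 275: 275/346 × $7,046.00 → $5,600.14
Jan 20, sell 32: 32/71 × $1,445.86 → $651.65
Total COGS = $5,600.14 + $651.65 = $6,251.79
Ending inventory (cost pool remaining) = $794.21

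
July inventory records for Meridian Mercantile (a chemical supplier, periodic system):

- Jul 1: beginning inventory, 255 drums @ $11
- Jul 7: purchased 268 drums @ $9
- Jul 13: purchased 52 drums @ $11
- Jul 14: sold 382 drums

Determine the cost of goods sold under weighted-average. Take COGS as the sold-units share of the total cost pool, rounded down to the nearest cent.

COGS = $3,845.90

Jul 14, sell 382: 382/575 × $5,789.00 → $3,845.90
Ending inventory (cost pool remaining) = $1,943.10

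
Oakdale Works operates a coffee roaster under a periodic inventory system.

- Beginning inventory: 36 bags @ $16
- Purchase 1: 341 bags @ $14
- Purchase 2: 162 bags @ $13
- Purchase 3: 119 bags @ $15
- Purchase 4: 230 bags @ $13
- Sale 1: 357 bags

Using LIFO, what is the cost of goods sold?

Sale 1 (357) [LIFO — newest first]: 230 @ $13 + 119 @ $15 + 8 @ $13 = $4,879
Ending inventory: 36 @ $16 + 341 @ $14 + 154 @ $13 = $7,352

COGS = $4,879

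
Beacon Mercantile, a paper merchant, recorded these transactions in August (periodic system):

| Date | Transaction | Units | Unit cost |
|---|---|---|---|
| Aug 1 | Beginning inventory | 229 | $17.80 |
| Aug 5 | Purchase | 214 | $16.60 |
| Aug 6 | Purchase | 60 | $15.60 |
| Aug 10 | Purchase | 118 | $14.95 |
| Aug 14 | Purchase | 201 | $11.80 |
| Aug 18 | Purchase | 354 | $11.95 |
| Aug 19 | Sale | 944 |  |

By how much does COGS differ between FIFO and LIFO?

FIFO COGS: 229 @ $17.80 + 214 @ $16.60 + 60 @ $15.60 + 118 @ $14.95 + 201 @ $11.80 + 122 @ $11.95 = $14,158.40
LIFO COGS: 354 @ $11.95 + 201 @ $11.80 + 118 @ $14.95 + 60 @ $15.60 + 211 @ $16.60 = $12,804.80
Difference = |$14,158.40 − $12,804.80| = $1,353.60

$1,353.60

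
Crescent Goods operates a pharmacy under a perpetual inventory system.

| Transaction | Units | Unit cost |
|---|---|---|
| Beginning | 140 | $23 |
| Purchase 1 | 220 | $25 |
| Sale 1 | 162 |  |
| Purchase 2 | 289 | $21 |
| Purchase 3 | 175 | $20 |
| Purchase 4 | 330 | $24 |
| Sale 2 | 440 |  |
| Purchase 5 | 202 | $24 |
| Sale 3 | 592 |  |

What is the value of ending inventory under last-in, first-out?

Ending inventory = $3,770

Sale 1 (162) [LIFO — newest first]: 162 @ $25 = $4,050
Sale 2 (440) [LIFO — newest first]: 330 @ $24 + 110 @ $20 = $10,120
Sale 3 (592) [LIFO — newest first]: 202 @ $24 + 65 @ $20 + 289 @ $21 + 36 @ $25 = $13,117
Total COGS = $4,050 + $10,120 + $13,117 = $27,287
Ending inventory: 140 @ $23 + 22 @ $25 = $3,770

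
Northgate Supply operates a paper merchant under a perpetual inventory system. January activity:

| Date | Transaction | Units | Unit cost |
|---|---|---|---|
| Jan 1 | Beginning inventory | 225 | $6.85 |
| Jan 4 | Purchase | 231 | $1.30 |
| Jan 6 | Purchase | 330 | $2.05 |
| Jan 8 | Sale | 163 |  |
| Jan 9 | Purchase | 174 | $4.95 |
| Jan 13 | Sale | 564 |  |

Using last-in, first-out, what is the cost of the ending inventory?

Ending inventory = $1,551.65

Jan 8, 163 sold [LIFO — newest first]: 163 @ $2.05 = $334.15
Jan 13, 564 sold [LIFO — newest first]: 174 @ $4.95 + 167 @ $2.05 + 223 @ $1.30 = $1,493.55
Total COGS = $334.15 + $1,493.55 = $1,827.70
Ending inventory: 225 @ $6.85 + 8 @ $1.30 = $1,551.65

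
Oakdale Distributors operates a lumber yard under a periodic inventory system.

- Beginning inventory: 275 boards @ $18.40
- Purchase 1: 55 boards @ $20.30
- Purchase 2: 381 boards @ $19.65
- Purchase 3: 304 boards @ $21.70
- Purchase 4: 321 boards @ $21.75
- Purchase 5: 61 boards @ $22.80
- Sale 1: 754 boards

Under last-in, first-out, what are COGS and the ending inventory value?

Sale 1 (754) [LIFO — newest first]: 61 @ $22.80 + 321 @ $21.75 + 304 @ $21.70 + 68 @ $19.65 = $16,305.55
Ending inventory: 275 @ $18.40 + 55 @ $20.30 + 313 @ $19.65 = $12,326.95

COGS = $16,305.55; ending inventory = $12,326.95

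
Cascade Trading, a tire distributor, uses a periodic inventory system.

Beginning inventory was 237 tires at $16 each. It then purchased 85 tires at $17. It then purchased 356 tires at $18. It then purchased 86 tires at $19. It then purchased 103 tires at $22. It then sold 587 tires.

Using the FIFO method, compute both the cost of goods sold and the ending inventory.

COGS = $10,007; ending inventory = $5,538

Sale 1 (587) [FIFO — oldest first]: 237 @ $16 + 85 @ $17 + 265 @ $18 = $10,007
Ending inventory: 91 @ $18 + 86 @ $19 + 103 @ $22 = $5,538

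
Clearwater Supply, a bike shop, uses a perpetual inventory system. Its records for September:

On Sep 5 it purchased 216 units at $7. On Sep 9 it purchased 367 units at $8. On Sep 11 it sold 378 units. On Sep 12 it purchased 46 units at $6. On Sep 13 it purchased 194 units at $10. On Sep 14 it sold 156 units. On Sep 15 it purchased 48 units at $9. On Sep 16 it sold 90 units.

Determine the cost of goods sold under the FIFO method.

Sep 11, 378 sold [FIFO — oldest first]: 216 @ $7 + 162 @ $8 = $2,808
Sep 14, 156 sold [FIFO — oldest first]: 156 @ $8 = $1,248
Sep 16, 90 sold [FIFO — oldest first]: 49 @ $8 + 41 @ $6 = $638
Total COGS = $2,808 + $1,248 + $638 = $4,694
Ending inventory: 5 @ $6 + 194 @ $10 + 48 @ $9 = $2,402
Check: goods available $7,096 = COGS $4,694 + ending $2,402

COGS = $4,694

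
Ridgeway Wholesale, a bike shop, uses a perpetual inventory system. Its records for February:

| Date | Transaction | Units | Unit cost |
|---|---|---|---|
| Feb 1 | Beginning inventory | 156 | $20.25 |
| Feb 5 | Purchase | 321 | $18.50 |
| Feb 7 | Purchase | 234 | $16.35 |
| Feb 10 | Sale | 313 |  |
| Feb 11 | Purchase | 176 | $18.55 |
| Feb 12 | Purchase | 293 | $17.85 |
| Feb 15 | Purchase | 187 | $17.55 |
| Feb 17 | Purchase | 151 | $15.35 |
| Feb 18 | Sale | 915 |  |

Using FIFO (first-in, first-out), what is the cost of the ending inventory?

Feb 10, 313 sold [FIFO — oldest first]: 156 @ $20.25 + 157 @ $18.50 = $6,063.50
Feb 18, 915 sold [FIFO — oldest first]: 164 @ $18.50 + 234 @ $16.35 + 176 @ $18.55 + 293 @ $17.85 + 48 @ $17.55 = $16,197.15
Total COGS = $6,063.50 + $16,197.15 = $22,260.65
Ending inventory: 139 @ $17.55 + 151 @ $15.35 = $4,757.30
Check: goods available $27,017.95 = COGS $22,260.65 + ending $4,757.30

Ending inventory = $4,757.30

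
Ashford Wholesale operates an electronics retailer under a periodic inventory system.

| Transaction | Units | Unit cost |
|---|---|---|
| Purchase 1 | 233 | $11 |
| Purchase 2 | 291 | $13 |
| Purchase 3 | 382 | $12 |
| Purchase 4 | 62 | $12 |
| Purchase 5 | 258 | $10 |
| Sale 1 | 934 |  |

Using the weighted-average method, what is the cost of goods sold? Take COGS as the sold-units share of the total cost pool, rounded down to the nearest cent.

Sale 1, sell 934: 934/1226 × $14,254.00 → $10,859.08
Ending inventory (cost pool remaining) = $3,394.92
Check: goods available $14,254.00 = COGS $10,859.08 + ending $3,394.92

COGS = $10,859.08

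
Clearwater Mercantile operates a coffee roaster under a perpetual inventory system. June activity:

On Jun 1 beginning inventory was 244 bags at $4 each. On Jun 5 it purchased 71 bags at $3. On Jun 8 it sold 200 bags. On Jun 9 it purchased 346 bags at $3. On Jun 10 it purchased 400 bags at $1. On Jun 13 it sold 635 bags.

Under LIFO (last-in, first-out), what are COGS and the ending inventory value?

COGS = $1,834; ending inventory = $793

Jun 8, 200 sold [LIFO — newest first]: 71 @ $3 + 129 @ $4 = $729
Jun 13, 635 sold [LIFO — newest first]: 400 @ $1 + 235 @ $3 = $1,105
Total COGS = $729 + $1,105 = $1,834
Ending inventory: 115 @ $4 + 111 @ $3 = $793
Check: goods available $2,627 = COGS $1,834 + ending $793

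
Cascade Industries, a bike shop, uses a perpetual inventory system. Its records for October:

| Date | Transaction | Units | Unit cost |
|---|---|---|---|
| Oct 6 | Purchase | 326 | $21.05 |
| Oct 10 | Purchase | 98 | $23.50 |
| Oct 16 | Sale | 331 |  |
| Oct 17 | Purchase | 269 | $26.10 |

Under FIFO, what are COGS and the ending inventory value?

Oct 16, 331 sold [FIFO — oldest first]: 326 @ $21.05 + 5 @ $23.50 = $6,979.80
Ending inventory: 93 @ $23.50 + 269 @ $26.10 = $9,206.40

COGS = $6,979.80; ending inventory = $9,206.40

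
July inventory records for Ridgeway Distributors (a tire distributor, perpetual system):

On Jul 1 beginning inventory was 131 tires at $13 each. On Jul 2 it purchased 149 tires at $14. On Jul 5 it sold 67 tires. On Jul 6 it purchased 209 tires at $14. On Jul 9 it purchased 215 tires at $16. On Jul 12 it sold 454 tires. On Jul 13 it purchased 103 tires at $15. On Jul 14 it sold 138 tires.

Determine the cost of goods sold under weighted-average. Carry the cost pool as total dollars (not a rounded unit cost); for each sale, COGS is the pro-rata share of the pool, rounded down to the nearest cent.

COGS = $9,525.58

After Jul 1: 131 on hand, pool $1,703.00 (≈ $13.0000 each)
After Jul 2: 280 on hand, pool $3,789.00 (≈ $13.5321 each)
Jul 5, sell 67: 67/280 × $3,789.00 → $906.65
After Jul 6: 422 on hand, pool $5,808.35 (≈ $13.7639 each)
After Jul 9: 637 on hand, pool $9,248.35 (≈ $14.5186 each)
Jul 12, sell 454: 454/637 × $9,248.35 → $6,591.44
After Jul 13: 286 on hand, pool $4,201.91 (≈ $14.6920 each)
Jul 14, sell 138: 138/286 × $4,201.91 → $2,027.49
Total COGS = $906.65 + $6,591.44 + $2,027.49 = $9,525.58
Ending inventory (cost pool remaining) = $2,174.42
Check: goods available $11,700.00 = COGS $9,525.58 + ending $2,174.42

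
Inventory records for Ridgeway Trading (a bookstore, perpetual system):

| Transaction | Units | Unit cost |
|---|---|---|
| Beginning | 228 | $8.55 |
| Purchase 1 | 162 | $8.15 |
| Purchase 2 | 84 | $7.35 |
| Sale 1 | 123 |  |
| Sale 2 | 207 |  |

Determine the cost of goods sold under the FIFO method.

Sale 1 (123) [FIFO — oldest first]: 123 @ $8.55 = $1,051.65
Sale 2 (207) [FIFO — oldest first]: 105 @ $8.55 + 102 @ $8.15 = $1,729.05
Total COGS = $1,051.65 + $1,729.05 = $2,780.70
Ending inventory: 60 @ $8.15 + 84 @ $7.35 = $1,106.40
Check: goods available $3,887.10 = COGS $2,780.70 + ending $1,106.40

COGS = $2,780.70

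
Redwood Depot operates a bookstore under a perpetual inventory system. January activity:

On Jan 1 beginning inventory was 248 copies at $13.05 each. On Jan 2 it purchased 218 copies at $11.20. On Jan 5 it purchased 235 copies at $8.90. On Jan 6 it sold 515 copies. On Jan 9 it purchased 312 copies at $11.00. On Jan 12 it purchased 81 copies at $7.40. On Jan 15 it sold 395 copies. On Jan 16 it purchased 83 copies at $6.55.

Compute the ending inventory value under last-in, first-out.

Ending inventory = $2,944.85

Jan 6, 515 sold [LIFO — newest first]: 235 @ $8.90 + 218 @ $11.20 + 62 @ $13.05 = $5,342.20
Jan 15, 395 sold [LIFO — newest first]: 81 @ $7.40 + 312 @ $11.00 + 2 @ $13.05 = $4,057.50
Total COGS = $5,342.20 + $4,057.50 = $9,399.70
Ending inventory: 184 @ $13.05 + 83 @ $6.55 = $2,944.85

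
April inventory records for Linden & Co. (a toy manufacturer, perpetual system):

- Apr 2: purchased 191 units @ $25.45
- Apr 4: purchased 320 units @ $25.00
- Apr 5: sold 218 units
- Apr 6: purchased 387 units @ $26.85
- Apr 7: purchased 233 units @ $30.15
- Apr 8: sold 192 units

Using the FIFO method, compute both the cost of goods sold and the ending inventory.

Apr 5, 218 sold [FIFO — oldest first]: 191 @ $25.45 + 27 @ $25.00 = $5,535.95
Apr 8, 192 sold [FIFO — oldest first]: 192 @ $25.00 = $4,800.00
Total COGS = $5,535.95 + $4,800.00 = $10,335.95
Ending inventory: 101 @ $25.00 + 387 @ $26.85 + 233 @ $30.15 = $19,940.90

COGS = $10,335.95; ending inventory = $19,940.90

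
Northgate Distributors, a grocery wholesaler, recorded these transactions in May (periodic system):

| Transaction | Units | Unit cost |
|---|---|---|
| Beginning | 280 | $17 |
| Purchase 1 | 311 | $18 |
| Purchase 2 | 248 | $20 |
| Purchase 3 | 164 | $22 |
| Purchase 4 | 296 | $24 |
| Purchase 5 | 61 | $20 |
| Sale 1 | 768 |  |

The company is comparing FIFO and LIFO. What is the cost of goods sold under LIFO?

COGS = $16,872

FIFO COGS: 280 @ $17 + 311 @ $18 + 177 @ $20 = $13,898
LIFO COGS: 61 @ $20 + 296 @ $24 + 164 @ $22 + 247 @ $20 = $16,872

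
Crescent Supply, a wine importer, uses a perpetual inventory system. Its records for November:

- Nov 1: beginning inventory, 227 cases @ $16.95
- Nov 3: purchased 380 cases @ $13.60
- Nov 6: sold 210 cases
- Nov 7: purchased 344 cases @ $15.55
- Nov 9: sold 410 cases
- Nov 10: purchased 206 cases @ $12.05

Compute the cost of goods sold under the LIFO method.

COGS = $9,102.80

Nov 6, 210 sold [LIFO — newest first]: 210 @ $13.60 = $2,856.00
Nov 9, 410 sold [LIFO — newest first]: 344 @ $15.55 + 66 @ $13.60 = $6,246.80
Total COGS = $2,856.00 + $6,246.80 = $9,102.80
Ending inventory: 227 @ $16.95 + 104 @ $13.60 + 206 @ $12.05 = $7,744.35
Check: goods available $16,847.15 = COGS $9,102.80 + ending $7,744.35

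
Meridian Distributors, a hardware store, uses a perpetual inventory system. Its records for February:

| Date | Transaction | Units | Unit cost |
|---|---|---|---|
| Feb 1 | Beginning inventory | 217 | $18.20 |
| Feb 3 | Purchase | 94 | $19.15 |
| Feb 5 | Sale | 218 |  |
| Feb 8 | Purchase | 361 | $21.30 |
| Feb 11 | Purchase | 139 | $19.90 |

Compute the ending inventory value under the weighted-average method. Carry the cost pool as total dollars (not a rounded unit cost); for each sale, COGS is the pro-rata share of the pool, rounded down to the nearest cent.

Ending inventory = $12,174.71

After Feb 1: 217 on hand, pool $3,949.40 (≈ $18.2000 each)
After Feb 3: 311 on hand, pool $5,749.50 (≈ $18.4871 each)
Feb 5, sell 218: 218/311 × $5,749.50 → $4,030.19
After Feb 8: 454 on hand, pool $9,408.61 (≈ $20.7238 each)
After Feb 11: 593 on hand, pool $12,174.71 (≈ $20.5307 each)
Ending inventory (cost pool remaining) = $12,174.71
Check: goods available $16,204.90 = COGS $4,030.19 + ending $12,174.71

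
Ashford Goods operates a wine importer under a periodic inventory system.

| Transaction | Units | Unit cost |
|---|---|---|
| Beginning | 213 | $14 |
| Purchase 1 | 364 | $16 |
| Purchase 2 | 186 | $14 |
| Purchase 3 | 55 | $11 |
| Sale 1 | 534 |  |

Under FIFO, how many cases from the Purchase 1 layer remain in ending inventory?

Sale 1 (534) [FIFO — oldest first]: 213 @ $14 + 321 @ $16 = $8,118
Ending inventory: 43 @ $16 + 186 @ $14 + 55 @ $11 = $3,897
Check: goods available $12,015 = COGS $8,118 + ending $3,897

43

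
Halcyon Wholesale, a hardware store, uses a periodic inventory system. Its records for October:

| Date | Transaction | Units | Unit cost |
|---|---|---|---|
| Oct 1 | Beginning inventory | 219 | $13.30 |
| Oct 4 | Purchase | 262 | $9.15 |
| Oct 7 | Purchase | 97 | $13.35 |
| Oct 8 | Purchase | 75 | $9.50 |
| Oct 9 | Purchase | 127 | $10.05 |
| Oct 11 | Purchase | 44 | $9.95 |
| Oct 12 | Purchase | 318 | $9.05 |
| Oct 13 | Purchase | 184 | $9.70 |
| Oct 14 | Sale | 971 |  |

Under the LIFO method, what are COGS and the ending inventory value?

Oct 14, 971 sold [LIFO — newest first]: 184 @ $9.70 + 318 @ $9.05 + 44 @ $9.95 + 127 @ $10.05 + 75 @ $9.50 + 97 @ $13.35 + 126 @ $9.15 = $9,537.20
Ending inventory: 219 @ $13.30 + 136 @ $9.15 = $4,157.10

COGS = $9,537.20; ending inventory = $4,157.10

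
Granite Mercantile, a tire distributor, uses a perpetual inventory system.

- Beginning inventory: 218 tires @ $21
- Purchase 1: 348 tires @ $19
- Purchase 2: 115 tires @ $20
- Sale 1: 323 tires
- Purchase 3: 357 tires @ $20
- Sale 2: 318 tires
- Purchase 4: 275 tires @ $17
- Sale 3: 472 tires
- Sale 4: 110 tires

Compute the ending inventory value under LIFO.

Sale 1 (323) [LIFO — newest first]: 115 @ $20 + 208 @ $19 = $6,252
Sale 2 (318) [LIFO — newest first]: 318 @ $20 = $6,360
Sale 3 (472) [LIFO — newest first]: 275 @ $17 + 39 @ $20 + 140 @ $19 + 18 @ $21 = $8,493
Sale 4 (110) [LIFO — newest first]: 110 @ $21 = $2,310
Total COGS = $6,252 + $6,360 + $8,493 + $2,310 = $23,415
Ending inventory: 90 @ $21 = $1,890

Ending inventory = $1,890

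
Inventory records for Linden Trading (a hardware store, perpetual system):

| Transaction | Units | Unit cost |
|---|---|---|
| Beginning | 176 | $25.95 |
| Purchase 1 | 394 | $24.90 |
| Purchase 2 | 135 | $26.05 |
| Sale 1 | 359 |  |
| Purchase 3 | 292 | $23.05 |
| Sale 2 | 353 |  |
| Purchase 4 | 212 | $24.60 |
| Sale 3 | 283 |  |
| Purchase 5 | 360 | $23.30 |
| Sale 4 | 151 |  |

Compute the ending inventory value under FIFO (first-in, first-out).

Sale 1 (359) [FIFO — oldest first]: 176 @ $25.95 + 183 @ $24.90 = $9,123.90
Sale 2 (353) [FIFO — oldest first]: 211 @ $24.90 + 135 @ $26.05 + 7 @ $23.05 = $8,932.00
Sale 3 (283) [FIFO — oldest first]: 283 @ $23.05 = $6,523.15
Sale 4 (151) [FIFO — oldest first]: 2 @ $23.05 + 149 @ $24.60 = $3,711.50
Total COGS = $9,123.90 + $8,932.00 + $6,523.15 + $3,711.50 = $28,290.55
Ending inventory: 63 @ $24.60 + 360 @ $23.30 = $9,937.80

Ending inventory = $9,937.80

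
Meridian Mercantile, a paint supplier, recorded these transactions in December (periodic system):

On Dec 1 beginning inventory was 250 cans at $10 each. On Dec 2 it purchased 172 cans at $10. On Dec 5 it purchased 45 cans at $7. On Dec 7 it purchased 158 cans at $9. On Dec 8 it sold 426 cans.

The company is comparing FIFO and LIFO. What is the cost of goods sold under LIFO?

FIFO COGS: 250 @ $10 + 172 @ $10 + 4 @ $7 = $4,248
LIFO COGS: 158 @ $9 + 45 @ $7 + 172 @ $10 + 51 @ $10 = $3,967

COGS = $3,967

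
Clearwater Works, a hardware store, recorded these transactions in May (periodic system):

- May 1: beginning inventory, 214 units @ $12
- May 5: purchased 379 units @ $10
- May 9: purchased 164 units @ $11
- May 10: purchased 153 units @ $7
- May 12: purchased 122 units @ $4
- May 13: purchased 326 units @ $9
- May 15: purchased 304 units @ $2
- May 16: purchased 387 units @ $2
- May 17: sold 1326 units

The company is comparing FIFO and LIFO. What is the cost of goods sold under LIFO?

COGS = $6,249

FIFO COGS: 214 @ $12 + 379 @ $10 + 164 @ $11 + 153 @ $7 + 122 @ $4 + 294 @ $9 = $12,367
LIFO COGS: 387 @ $2 + 304 @ $2 + 326 @ $9 + 122 @ $4 + 153 @ $7 + 34 @ $11 = $6,249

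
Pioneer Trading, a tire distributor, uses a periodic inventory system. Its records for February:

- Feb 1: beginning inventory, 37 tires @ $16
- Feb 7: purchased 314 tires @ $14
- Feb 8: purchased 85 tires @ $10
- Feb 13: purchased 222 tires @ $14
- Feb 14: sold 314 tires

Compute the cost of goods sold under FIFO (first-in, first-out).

COGS = $4,470

Feb 14, 314 sold [FIFO — oldest first]: 37 @ $16 + 277 @ $14 = $4,470
Ending inventory: 37 @ $14 + 85 @ $10 + 222 @ $14 = $4,476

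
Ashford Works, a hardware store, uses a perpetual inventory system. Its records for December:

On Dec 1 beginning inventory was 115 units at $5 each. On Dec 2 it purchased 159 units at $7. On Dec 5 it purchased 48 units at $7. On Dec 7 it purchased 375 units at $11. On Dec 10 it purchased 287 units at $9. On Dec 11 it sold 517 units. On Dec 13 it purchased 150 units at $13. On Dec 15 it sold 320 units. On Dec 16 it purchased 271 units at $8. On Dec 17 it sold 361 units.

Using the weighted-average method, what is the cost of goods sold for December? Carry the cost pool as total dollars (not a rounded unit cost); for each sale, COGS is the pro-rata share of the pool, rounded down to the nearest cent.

COGS = $10,990.82

After Dec 1: 115 on hand, pool $575.00 (≈ $5.0000 each)
After Dec 2: 274 on hand, pool $1,688.00 (≈ $6.1606 each)
After Dec 5: 322 on hand, pool $2,024.00 (≈ $6.2857 each)
After Dec 7: 697 on hand, pool $6,149.00 (≈ $8.8221 each)
After Dec 10: 984 on hand, pool $8,732.00 (≈ $8.8740 each)
Dec 11, sell 517: 517/984 × $8,732.00 → $4,587.84
After Dec 13: 617 on hand, pool $6,094.16 (≈ $9.8771 each)
Dec 15, sell 320: 320/617 × $6,094.16 → $3,160.66
After Dec 16: 568 on hand, pool $5,101.50 (≈ $8.9815 each)
Dec 17, sell 361: 361/568 × $5,101.50 → $3,242.32
Total COGS = $4,587.84 + $3,160.66 + $3,242.32 = $10,990.82
Ending inventory (cost pool remaining) = $1,859.18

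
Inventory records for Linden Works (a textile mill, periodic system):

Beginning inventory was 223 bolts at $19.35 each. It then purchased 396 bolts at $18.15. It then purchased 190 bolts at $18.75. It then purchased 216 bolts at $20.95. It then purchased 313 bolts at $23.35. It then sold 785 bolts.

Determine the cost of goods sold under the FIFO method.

COGS = $14,614.95

Sale 1 (785) [FIFO — oldest first]: 223 @ $19.35 + 396 @ $18.15 + 166 @ $18.75 = $14,614.95
Ending inventory: 24 @ $18.75 + 216 @ $20.95 + 313 @ $23.35 = $12,283.75
Check: goods available $26,898.70 = COGS $14,614.95 + ending $12,283.75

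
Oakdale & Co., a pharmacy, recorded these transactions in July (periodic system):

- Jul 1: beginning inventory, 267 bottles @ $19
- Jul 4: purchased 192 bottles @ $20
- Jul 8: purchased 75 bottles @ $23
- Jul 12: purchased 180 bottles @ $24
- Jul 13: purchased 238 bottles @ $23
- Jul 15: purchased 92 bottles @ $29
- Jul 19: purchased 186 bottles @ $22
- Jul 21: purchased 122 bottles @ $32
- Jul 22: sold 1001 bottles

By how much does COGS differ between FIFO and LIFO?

FIFO COGS: 267 @ $19 + 192 @ $20 + 75 @ $23 + 180 @ $24 + 238 @ $23 + 49 @ $29 = $21,853
LIFO COGS: 122 @ $32 + 186 @ $22 + 92 @ $29 + 238 @ $23 + 180 @ $24 + 75 @ $23 + 108 @ $20 = $24,343
Difference = |$21,853 − $24,343| = $2,490

$2,490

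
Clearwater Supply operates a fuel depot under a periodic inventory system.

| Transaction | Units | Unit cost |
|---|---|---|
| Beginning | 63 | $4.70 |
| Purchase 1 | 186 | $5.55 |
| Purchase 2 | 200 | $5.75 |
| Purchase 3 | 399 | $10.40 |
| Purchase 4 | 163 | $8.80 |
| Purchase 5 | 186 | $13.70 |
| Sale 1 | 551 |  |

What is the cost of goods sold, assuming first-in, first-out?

Sale 1 (551) [FIFO — oldest first]: 63 @ $4.70 + 186 @ $5.55 + 200 @ $5.75 + 102 @ $10.40 = $3,539.20
Ending inventory: 297 @ $10.40 + 163 @ $8.80 + 186 @ $13.70 = $7,071.40

COGS = $3,539.20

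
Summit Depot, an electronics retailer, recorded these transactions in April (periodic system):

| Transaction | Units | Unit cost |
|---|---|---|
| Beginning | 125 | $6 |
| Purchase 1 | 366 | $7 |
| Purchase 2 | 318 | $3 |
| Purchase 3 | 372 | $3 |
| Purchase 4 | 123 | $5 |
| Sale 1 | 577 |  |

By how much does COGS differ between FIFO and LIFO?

FIFO COGS: 125 @ $6 + 366 @ $7 + 86 @ $3 = $3,570
LIFO COGS: 123 @ $5 + 372 @ $3 + 82 @ $3 = $1,977
Difference = |$3,570 − $1,977| = $1,593

$1,593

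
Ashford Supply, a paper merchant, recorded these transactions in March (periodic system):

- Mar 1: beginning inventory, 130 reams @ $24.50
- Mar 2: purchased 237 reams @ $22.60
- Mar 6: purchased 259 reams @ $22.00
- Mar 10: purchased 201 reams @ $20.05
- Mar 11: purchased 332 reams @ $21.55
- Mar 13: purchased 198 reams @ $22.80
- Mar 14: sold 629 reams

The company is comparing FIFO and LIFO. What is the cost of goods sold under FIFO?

COGS = $14,299.35

FIFO COGS: 130 @ $24.50 + 237 @ $22.60 + 259 @ $22.00 + 3 @ $20.05 = $14,299.35
LIFO COGS: 198 @ $22.80 + 332 @ $21.55 + 99 @ $20.05 = $13,653.95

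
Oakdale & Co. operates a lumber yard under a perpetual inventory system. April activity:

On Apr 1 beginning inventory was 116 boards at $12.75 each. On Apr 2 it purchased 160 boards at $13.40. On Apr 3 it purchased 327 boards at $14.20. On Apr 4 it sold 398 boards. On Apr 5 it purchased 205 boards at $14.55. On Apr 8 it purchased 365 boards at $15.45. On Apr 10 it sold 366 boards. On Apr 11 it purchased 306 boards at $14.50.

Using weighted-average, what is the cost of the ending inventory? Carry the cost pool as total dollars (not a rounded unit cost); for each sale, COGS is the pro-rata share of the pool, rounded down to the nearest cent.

After Apr 1: 116 on hand, pool $1,479.00 (≈ $12.7500 each)
After Apr 2: 276 on hand, pool $3,623.00 (≈ $13.1268 each)
After Apr 3: 603 on hand, pool $8,266.40 (≈ $13.7088 each)
Apr 4, sell 398: 398/603 × $8,266.40 → $5,456.09
After Apr 5: 410 on hand, pool $5,793.06 (≈ $14.1294 each)
After Apr 8: 775 on hand, pool $11,432.31 (≈ $14.7514 each)
Apr 10, sell 366: 366/775 × $11,432.31 → $5,399.00
After Apr 11: 715 on hand, pool $10,470.31 (≈ $14.6438 each)
Total COGS = $5,456.09 + $5,399.00 = $10,855.09
Ending inventory (cost pool remaining) = $10,470.31

Ending inventory = $10,470.31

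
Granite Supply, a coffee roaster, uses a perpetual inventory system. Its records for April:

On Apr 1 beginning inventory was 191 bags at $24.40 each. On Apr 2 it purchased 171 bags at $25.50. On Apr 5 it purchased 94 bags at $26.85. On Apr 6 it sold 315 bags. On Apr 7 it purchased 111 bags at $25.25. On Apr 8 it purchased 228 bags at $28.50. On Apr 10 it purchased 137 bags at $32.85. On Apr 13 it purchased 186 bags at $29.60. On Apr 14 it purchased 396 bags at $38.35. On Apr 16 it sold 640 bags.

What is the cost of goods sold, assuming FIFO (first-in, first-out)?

COGS = $26,026.80

Apr 6, 315 sold [FIFO — oldest first]: 191 @ $24.40 + 124 @ $25.50 = $7,822.40
Apr 16, 640 sold [FIFO — oldest first]: 47 @ $25.50 + 94 @ $26.85 + 111 @ $25.25 + 228 @ $28.50 + 137 @ $32.85 + 23 @ $29.60 = $18,204.40
Total COGS = $7,822.40 + $18,204.40 = $26,026.80
Ending inventory: 163 @ $29.60 + 396 @ $38.35 = $20,011.40
Check: goods available $46,038.20 = COGS $26,026.80 + ending $20,011.40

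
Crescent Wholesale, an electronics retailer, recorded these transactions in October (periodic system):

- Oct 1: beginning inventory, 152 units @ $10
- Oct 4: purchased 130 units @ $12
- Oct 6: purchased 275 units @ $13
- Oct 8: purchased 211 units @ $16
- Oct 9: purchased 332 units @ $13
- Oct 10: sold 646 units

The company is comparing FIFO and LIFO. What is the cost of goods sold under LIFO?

FIFO COGS: 152 @ $10 + 130 @ $12 + 275 @ $13 + 89 @ $16 = $8,079
LIFO COGS: 332 @ $13 + 211 @ $16 + 103 @ $13 = $9,031

COGS = $9,031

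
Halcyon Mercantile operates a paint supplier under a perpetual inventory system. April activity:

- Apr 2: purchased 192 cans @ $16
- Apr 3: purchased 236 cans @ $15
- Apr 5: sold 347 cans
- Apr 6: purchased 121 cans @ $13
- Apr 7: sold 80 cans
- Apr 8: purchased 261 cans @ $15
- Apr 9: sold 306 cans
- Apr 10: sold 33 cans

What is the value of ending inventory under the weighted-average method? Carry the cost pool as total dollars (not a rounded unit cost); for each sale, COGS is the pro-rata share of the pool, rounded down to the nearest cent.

After Apr 2: 192 on hand, pool $3,072.00 (≈ $16.0000 each)
After Apr 3: 428 on hand, pool $6,612.00 (≈ $15.4486 each)
Apr 5, sell 347: 347/428 × $6,612.00 → $5,360.66
After Apr 6: 202 on hand, pool $2,824.34 (≈ $13.9819 each)
Apr 7, sell 80: 80/202 × $2,824.34 → $1,118.55
After Apr 8: 383 on hand, pool $5,620.79 (≈ $14.6757 each)
Apr 9, sell 306: 306/383 × $5,620.79 → $4,490.76
Apr 10, sell 33: 33/77 × $1,130.03 → $484.29
Total COGS = $5,360.66 + $1,118.55 + $4,490.76 + $484.29 = $11,454.26
Ending inventory (cost pool remaining) = $645.74

Ending inventory = $645.74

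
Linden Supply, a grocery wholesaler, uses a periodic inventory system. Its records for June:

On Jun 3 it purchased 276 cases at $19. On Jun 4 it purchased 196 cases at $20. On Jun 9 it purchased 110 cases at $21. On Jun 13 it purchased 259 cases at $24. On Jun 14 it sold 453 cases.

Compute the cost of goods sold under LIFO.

COGS = $10,206

Jun 14, 453 sold [LIFO — newest first]: 259 @ $24 + 110 @ $21 + 84 @ $20 = $10,206
Ending inventory: 276 @ $19 + 112 @ $20 = $7,484
Check: goods available $17,690 = COGS $10,206 + ending $7,484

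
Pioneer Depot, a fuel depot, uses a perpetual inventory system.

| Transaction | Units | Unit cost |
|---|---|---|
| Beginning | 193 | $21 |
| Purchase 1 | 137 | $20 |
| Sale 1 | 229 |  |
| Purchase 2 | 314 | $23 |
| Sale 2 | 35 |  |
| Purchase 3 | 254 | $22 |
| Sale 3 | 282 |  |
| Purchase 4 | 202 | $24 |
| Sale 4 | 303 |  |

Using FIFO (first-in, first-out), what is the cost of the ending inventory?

Sale 1 (229) [FIFO — oldest first]: 193 @ $21 + 36 @ $20 = $4,773
Sale 2 (35) [FIFO — oldest first]: 35 @ $20 = $700
Sale 3 (282) [FIFO — oldest first]: 66 @ $20 + 216 @ $23 = $6,288
Sale 4 (303) [FIFO — oldest first]: 98 @ $23 + 205 @ $22 = $6,764
Total COGS = $4,773 + $700 + $6,288 + $6,764 = $18,525
Ending inventory: 49 @ $22 + 202 @ $24 = $5,926
Check: goods available $24,451 = COGS $18,525 + ending $5,926

Ending inventory = $5,926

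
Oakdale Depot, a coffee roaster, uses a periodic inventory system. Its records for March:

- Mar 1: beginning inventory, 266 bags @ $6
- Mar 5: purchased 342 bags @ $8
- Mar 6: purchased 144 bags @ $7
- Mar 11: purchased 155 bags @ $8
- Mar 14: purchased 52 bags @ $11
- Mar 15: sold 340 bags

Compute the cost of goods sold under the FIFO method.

Mar 15, 340 sold [FIFO — oldest first]: 266 @ $6 + 74 @ $8 = $2,188
Ending inventory: 268 @ $8 + 144 @ $7 + 155 @ $8 + 52 @ $11 = $4,964

COGS = $2,188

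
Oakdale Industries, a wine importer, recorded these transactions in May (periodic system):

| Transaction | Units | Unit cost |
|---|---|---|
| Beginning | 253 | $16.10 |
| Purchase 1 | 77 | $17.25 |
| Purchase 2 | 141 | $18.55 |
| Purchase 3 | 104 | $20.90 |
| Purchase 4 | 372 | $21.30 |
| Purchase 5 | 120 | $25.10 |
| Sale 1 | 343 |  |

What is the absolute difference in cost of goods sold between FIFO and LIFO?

FIFO COGS: 253 @ $16.10 + 77 @ $17.25 + 13 @ $18.55 = $5,642.70
LIFO COGS: 120 @ $25.10 + 223 @ $21.30 = $7,761.90
Difference = |$5,642.70 − $7,761.90| = $2,119.20

$2,119.20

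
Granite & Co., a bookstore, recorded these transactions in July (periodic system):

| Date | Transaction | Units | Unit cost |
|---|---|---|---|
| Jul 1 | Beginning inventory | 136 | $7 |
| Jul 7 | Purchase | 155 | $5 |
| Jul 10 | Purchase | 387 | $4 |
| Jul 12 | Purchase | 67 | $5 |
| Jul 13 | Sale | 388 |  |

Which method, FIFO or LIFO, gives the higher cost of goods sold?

FIFO COGS: 136 @ $7 + 155 @ $5 + 97 @ $4 = $2,115
LIFO COGS: 67 @ $5 + 321 @ $4 = $1,619

FIFO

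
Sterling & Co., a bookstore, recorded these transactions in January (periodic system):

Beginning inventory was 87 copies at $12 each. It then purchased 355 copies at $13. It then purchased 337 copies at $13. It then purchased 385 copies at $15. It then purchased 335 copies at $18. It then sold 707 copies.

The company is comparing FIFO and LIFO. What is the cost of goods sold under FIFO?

FIFO COGS: 87 @ $12 + 355 @ $13 + 265 @ $13 = $9,104
LIFO COGS: 335 @ $18 + 372 @ $15 = $11,610

COGS = $9,104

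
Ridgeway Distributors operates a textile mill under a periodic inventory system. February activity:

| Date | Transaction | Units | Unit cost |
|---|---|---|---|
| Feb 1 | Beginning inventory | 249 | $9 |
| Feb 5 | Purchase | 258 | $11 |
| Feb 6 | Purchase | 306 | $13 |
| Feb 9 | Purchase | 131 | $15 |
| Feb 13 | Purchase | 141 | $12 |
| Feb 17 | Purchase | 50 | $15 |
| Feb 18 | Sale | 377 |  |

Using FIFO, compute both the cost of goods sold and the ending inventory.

COGS = $3,649; ending inventory = $9,815

Feb 18, 377 sold [FIFO — oldest first]: 249 @ $9 + 128 @ $11 = $3,649
Ending inventory: 130 @ $11 + 306 @ $13 + 131 @ $15 + 141 @ $12 + 50 @ $15 = $9,815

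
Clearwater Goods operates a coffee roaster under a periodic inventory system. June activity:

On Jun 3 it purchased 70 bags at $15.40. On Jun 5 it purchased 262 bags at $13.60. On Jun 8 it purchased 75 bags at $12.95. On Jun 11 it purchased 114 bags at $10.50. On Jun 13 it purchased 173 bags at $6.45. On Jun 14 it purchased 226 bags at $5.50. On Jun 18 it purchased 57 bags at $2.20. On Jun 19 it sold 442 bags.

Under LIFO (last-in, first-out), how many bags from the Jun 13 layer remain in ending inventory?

Jun 19, 442 sold [LIFO — newest first]: 57 @ $2.20 + 226 @ $5.50 + 159 @ $6.45 = $2,393.95
Ending inventory: 70 @ $15.40 + 262 @ $13.60 + 75 @ $12.95 + 114 @ $10.50 + 14 @ $6.45 = $6,899.75

14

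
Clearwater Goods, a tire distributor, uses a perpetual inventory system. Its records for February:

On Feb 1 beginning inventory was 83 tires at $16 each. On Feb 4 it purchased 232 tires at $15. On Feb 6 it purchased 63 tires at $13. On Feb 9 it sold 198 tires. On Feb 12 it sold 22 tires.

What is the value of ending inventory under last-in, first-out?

Ending inventory = $2,453

Feb 9, 198 sold [LIFO — newest first]: 63 @ $13 + 135 @ $15 = $2,844
Feb 12, 22 sold [LIFO — newest first]: 22 @ $15 = $330
Total COGS = $2,844 + $330 = $3,174
Ending inventory: 83 @ $16 + 75 @ $15 = $2,453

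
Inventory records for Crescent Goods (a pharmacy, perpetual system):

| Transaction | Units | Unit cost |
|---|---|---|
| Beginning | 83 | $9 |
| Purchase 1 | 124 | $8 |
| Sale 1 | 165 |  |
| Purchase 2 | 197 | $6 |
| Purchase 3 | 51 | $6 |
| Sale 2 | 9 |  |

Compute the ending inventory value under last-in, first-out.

Sale 1 (165) [LIFO — newest first]: 124 @ $8 + 41 @ $9 = $1,361
Sale 2 (9) [LIFO — newest first]: 9 @ $6 = $54
Total COGS = $1,361 + $54 = $1,415
Ending inventory: 42 @ $9 + 197 @ $6 + 42 @ $6 = $1,812

Ending inventory = $1,812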